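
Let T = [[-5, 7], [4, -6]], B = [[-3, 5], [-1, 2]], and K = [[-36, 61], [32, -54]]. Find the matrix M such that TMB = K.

M = [[2, -2], [3, -1]]

Left-multiply by T⁻¹ and right-multiply by B⁻¹: M = T⁻¹KB⁻¹.
T has determinant 2; T⁻¹ = [[-3, -7/2], [-2, -5/2]].
det B = -1; the adjugate gives B⁻¹ = [[-2, 5], [-1, 3]].
T⁻¹K = [[-4, 6], [-8, 13]].
M = (T⁻¹K)B⁻¹ = [[2, -2], [3, -1]].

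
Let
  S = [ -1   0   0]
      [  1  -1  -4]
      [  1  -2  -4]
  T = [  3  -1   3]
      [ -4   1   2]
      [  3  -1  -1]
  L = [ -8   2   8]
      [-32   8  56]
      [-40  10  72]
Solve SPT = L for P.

Isolating P: multiply by S⁻¹ from the left and T⁻¹ from the right, so P = S⁻¹LT⁻¹.
S has determinant 4; S⁻¹ = [[-1, 0, 0], [0, 1, -1], [-1/4, -1/2, 1/4]].
det T = 4, so T⁻¹ = [[1/4, -1, -5/4], [1/2, -3, -9/2], [1/4, 0, -1/4]].
S⁻¹L = [[8, -2, -8], [8, -2, -16], [8, -2, -12]].
P = (S⁻¹L)T⁻¹ = [[-1, -2, 1], [-3, -2, 3], [-2, -2, 2]].

P = [[-1, -2, 1], [-3, -2, 3], [-2, -2, 2]]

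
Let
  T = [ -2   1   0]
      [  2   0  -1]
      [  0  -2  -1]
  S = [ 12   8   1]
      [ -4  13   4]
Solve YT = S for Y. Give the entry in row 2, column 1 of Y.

Right-multiplying both sides by T⁻¹ gives Y = ST⁻¹.
T has determinant 6; T⁻¹ = [[-1/3, 1/6, -1/6], [1/3, 1/3, -1/3], [-2/3, -2/3, -1/3]].
Y = ST⁻¹ = [[12, 8, 1], [-4, 13, 4]] · [[-1/3, 1/6, -1/6], [1/3, 1/3, -1/3], [-2/3, -2/3, -1/3]] = [[-2, 4, -5], [3, 1, -5]].

3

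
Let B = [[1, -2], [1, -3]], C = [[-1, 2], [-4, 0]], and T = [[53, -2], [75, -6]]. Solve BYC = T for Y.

Y = B⁻¹TC⁻¹ (apply B⁻¹ on the left and C⁻¹ on the right).
det B = -1; the adjugate gives B⁻¹ = [[3, -2], [1, -1]].
det C = 8, so C⁻¹ = [[0, -1/4], [1/2, -1/8]].
B⁻¹T = [[9, 6], [-22, 4]].
Y = (B⁻¹T)C⁻¹ = [[3, -3], [2, 5]].

Y = [[3, -3], [2, 5]]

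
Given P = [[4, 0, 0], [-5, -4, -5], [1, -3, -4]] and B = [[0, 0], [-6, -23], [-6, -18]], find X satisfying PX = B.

X = [[0, 0], [-6, 2], [6, 3]]

Left-multiplying both sides by P⁻¹ gives X = P⁻¹B.
det P = 4, so P⁻¹ = [[1/4, 0, 0], [-25/4, -4, 5], [19/4, 3, -4]].
X = P⁻¹B = [[1/4, 0, 0], [-25/4, -4, 5], [19/4, 3, -4]] · [[0, 0], [-6, -23], [-6, -18]] = [[0, 0], [-6, 2], [6, 3]].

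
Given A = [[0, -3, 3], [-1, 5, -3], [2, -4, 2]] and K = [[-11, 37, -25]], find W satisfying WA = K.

W = [[-4, 1, -5]]

Since A sits to the right of W, W = KA⁻¹.
det A = -6; the adjugate gives A⁻¹ = [[1/3, 1, 1], [2/3, 1, 1/2], [1, 1, 1/2]].
W = KA⁻¹ = [[-11, 37, -25]] · [[1/3, 1, 1], [2/3, 1, 1/2], [1, 1, 1/2]] = [[-4, 1, -5]].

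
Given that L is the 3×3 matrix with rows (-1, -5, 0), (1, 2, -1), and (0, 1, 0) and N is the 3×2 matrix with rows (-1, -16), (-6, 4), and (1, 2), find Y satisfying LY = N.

Y = [[-4, 6], [1, 2], [4, 6]]

Left-multiplying both sides by L⁻¹ gives Y = L⁻¹N.
L has determinant -1; L⁻¹ = [[-1, 0, -5], [0, 0, 1], [-1, -1, -3]].
Y = L⁻¹N = [[-1, 0, -5], [0, 0, 1], [-1, -1, -3]] · [[-1, -16], [-6, 4], [1, 2]] = [[-4, 6], [1, 2], [4, 6]].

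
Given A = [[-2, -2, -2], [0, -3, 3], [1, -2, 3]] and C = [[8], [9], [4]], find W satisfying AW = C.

A is on the left of W, so left-multiply by A⁻¹: W = A⁻¹C.
A has determinant -6; A⁻¹ = [[1/2, -5/3, 2], [-1/2, 2/3, -1], [-1/2, 1, -1]].
W = A⁻¹C = [[1/2, -5/3, 2], [-1/2, 2/3, -1], [-1/2, 1, -1]] · [[8], [9], [4]] = [[-3], [-2], [1]].

W = [[-3], [-2], [1]]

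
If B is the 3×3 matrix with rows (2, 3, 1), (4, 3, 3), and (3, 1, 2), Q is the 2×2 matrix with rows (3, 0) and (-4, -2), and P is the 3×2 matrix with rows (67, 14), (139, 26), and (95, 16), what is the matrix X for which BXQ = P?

Isolating X: multiply by B⁻¹ from the left and Q⁻¹ from the right, so X = B⁻¹PQ⁻¹.
B has determinant 4; B⁻¹ = [[3/4, -5/4, 3/2], [1/4, 1/4, -1/2], [-5/4, 7/4, -3/2]].
Q has determinant -6; Q⁻¹ = [[1/3, 0], [-2/3, -1/2]].
B⁻¹P = [[19, 2], [4, 2], [17, 4]].
X = (B⁻¹P)Q⁻¹ = [[5, -1], [0, -1], [3, -2]].

X = [[5, -1], [0, -1], [3, -2]]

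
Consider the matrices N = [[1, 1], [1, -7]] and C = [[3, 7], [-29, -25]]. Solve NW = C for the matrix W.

W = [[-1, 3], [4, 4]]

N is on the left of W, so left-multiply by N⁻¹: W = N⁻¹C.
N has determinant -8; N⁻¹ = [[7/8, 1/8], [1/8, -1/8]].
W = N⁻¹C = [[7/8, 1/8], [1/8, -1/8]] · [[3, 7], [-29, -25]] = [[-1, 3], [4, 4]].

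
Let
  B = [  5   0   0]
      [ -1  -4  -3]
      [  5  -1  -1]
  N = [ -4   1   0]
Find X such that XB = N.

X = [[-4, -1, 3]]

B is on the right of X, so right-multiply by B⁻¹: X = NB⁻¹.
B has determinant 5; B⁻¹ = [[1/5, 0, 0], [-16/5, -1, 3], [21/5, 1, -4]].
X = NB⁻¹ = [[-4, 1, 0]] · [[1/5, 0, 0], [-16/5, -1, 3], [21/5, 1, -4]] = [[-4, -1, 3]].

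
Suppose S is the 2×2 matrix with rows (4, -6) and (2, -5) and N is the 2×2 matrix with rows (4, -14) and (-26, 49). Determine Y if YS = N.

Since S sits to the right of Y, Y = NS⁻¹.
det S = -8, so S⁻¹ = [[5/8, -3/4], [1/4, -1/2]].
Y = NS⁻¹ = [[4, -14], [-26, 49]] · [[5/8, -3/4], [1/4, -1/2]] = [[-1, 4], [-4, -5]].

Y = [[-1, 4], [-4, -5]]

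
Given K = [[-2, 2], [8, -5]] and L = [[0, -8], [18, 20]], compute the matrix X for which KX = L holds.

X = [[6, 0], [6, -4]]

Since K multiplies X on the left, X = K⁻¹L.
det K = -6, so K⁻¹ = [[5/6, 1/3], [4/3, 1/3]].
X = K⁻¹L = [[5/6, 1/3], [4/3, 1/3]] · [[0, -8], [18, 20]] = [[6, 0], [6, -4]].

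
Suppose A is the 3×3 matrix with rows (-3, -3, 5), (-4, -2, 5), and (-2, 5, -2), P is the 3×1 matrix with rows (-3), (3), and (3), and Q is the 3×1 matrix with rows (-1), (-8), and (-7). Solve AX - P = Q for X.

AX = Q + P = [[-4], [-5], [-4]].
Since A multiplies X on the left, X = A⁻¹(Q + P).
det A = -3; the adjugate gives A⁻¹ = [[7, -19/3, 5/3], [6, -16/3, 5/3], [8, -7, 2]].
X = A⁻¹(Q + P) = [[-3], [-4], [-5]].

X = [[-3], [-4], [-5]]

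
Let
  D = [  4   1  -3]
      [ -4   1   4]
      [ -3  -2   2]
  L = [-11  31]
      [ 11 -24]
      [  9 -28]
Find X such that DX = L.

D is on the left of X, so left-multiply by D⁻¹: X = D⁻¹L.
D has determinant 3; D⁻¹ = [[10/3, 4/3, 7/3], [-4/3, -1/3, -4/3], [11/3, 5/3, 8/3]].
X = D⁻¹L = [[10/3, 4/3, 7/3], [-4/3, -1/3, -4/3], [11/3, 5/3, 8/3]] · [[-11, 31], [11, -24], [9, -28]] = [[-1, 6], [-1, 4], [2, -1]].

X = [[-1, 6], [-1, 4], [2, -1]]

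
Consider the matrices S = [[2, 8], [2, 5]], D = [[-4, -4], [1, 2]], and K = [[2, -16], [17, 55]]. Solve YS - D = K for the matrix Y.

Y = [[-5, 4], [4, 5]]

YS = K + D = [[-2, -20], [18, 57]].
Right-multiplying both sides by S⁻¹ gives Y = (K + D)S⁻¹.
det S = -6; the adjugate gives S⁻¹ = [[-5/6, 4/3], [1/3, -1/3]].
Y = (K + D)S⁻¹ = [[-5, 4], [4, 5]].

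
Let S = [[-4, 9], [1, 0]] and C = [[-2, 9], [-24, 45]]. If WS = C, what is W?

W = [[1, 2], [5, -4]]

Right-multiplying both sides by S⁻¹ gives W = CS⁻¹.
det S = -9, so S⁻¹ = [[0, 1], [1/9, 4/9]].
W = CS⁻¹ = [[-2, 9], [-24, 45]] · [[0, 1], [1/9, 4/9]] = [[1, 2], [5, -4]].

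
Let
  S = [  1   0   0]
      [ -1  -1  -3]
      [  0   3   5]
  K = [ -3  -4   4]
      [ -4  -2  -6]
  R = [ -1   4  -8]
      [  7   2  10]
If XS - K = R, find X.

XS = R + K = [[-4, 0, -4], [3, 0, 4]].
Since S sits to the right of X, X = (R + K)S⁻¹.
S has determinant 4; S⁻¹ = [[1, 0, 0], [5/4, 5/4, 3/4], [-3/4, -3/4, -1/4]].
X = (R + K)S⁻¹ = [[-1, 3, 1], [0, -3, -1]].

X = [[-1, 3, 1], [0, -3, -1]]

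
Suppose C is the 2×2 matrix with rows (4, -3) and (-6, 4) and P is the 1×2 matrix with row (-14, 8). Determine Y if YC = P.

Y = [[4, 5]]

Right-multiplying both sides by C⁻¹ gives Y = PC⁻¹.
C has determinant -2; C⁻¹ = [[-2, -3/2], [-3, -2]].
Y = PC⁻¹ = [[-14, 8]] · [[-2, -3/2], [-3, -2]] = [[4, 5]].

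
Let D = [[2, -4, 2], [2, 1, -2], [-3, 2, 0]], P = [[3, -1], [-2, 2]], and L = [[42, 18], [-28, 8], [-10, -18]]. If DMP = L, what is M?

M = [[2, 2], [-4, -5], [5, 0]]

Isolating M: multiply by D⁻¹ from the left and P⁻¹ from the right, so M = D⁻¹LP⁻¹.
det D = -2; the adjugate gives D⁻¹ = [[-2, -2, -3], [-3, -3, -4], [-7/2, -4, -5]].
det P = 4; the adjugate gives P⁻¹ = [[1/2, 1/4], [1/2, 3/4]].
D⁻¹L = [[2, 2], [-2, -6], [15, -5]].
M = (D⁻¹L)P⁻¹ = [[2, 2], [-4, -5], [5, 0]].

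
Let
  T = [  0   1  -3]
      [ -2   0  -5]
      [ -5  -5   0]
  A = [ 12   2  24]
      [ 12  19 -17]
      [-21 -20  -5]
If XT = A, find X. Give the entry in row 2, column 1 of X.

Since T sits to the right of X, X = AT⁻¹.
det T = -5; the adjugate gives T⁻¹ = [[5, -3, 1], [-5, 3, -6/5], [-2, 1, -2/5]].
X = AT⁻¹ = [[12, 2, 24], [12, 19, -17], [-21, -20, -5]] · [[5, -3, 1], [-5, 3, -6/5], [-2, 1, -2/5]] = [[2, -6, 0], [-1, 4, -4], [5, -2, 5]].

-1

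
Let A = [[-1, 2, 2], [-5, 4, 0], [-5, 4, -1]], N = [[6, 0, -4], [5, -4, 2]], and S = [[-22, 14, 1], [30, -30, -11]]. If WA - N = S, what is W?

WA = S + N = [[-16, 14, -3], [35, -34, -9]].
Since A sits to the right of W, W = (S + N)A⁻¹.
det A = -6, so A⁻¹ = [[2/3, -5/3, 4/3], [5/6, -11/6, 5/3], [0, 1, -1]].
W = (S + N)A⁻¹ = [[1, -2, 5], [-5, -5, -1]].

W = [[1, -2, 5], [-5, -5, -1]]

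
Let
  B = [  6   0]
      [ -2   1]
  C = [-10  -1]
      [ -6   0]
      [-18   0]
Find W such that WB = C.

W = [[-2, -1], [-1, 0], [-3, 0]]

B is on the right of W, so right-multiply by B⁻¹: W = CB⁻¹.
det B = 6; the adjugate gives B⁻¹ = [[1/6, 0], [1/3, 1]].
W = CB⁻¹ = [[-10, -1], [-6, 0], [-18, 0]] · [[1/6, 0], [1/3, 1]] = [[-2, -1], [-1, 0], [-3, 0]].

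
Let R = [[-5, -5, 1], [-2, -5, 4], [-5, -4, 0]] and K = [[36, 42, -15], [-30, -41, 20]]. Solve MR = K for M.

Right-multiplying both sides by R⁻¹ gives M = KR⁻¹.
R has determinant 3; R⁻¹ = [[16/3, -4/3, -5], [-20/3, 5/3, 6], [-17/3, 5/3, 5]].
M = KR⁻¹ = [[36, 42, -15], [-30, -41, 20]] · [[16/3, -4/3, -5], [-20/3, 5/3, 6], [-17/3, 5/3, 5]] = [[-3, -3, -3], [0, 5, 4]].

M = [[-3, -3, -3], [0, 5, 4]]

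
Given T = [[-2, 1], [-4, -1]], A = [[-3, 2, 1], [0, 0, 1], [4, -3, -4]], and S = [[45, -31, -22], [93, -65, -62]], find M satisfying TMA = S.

M = [[5, 1, -2], [-1, 3, -1]]

Isolating M: multiply by T⁻¹ from the left and A⁻¹ from the right, so M = T⁻¹SA⁻¹.
T has determinant 6; T⁻¹ = [[-1/6, -1/6], [2/3, -1/3]].
A has determinant -1; A⁻¹ = [[-3, -5, -2], [-4, -8, -3], [0, 1, 0]].
T⁻¹S = [[-23, 16, 14], [-1, 1, 6]].
M = (T⁻¹S)A⁻¹ = [[5, 1, -2], [-1, 3, -1]].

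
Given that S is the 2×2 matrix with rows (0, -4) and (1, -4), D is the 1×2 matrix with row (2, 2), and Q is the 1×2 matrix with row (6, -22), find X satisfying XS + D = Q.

X = [[2, 4]]

XS = Q − D = [[4, -24]].
Since S sits to the right of X, X = (Q − D)S⁻¹.
det S = 4, so S⁻¹ = [[-1, 1], [-1/4, 0]].
X = (Q − D)S⁻¹ = [[2, 4]].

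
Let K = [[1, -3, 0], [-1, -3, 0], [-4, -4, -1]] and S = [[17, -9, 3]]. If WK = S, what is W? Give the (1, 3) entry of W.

Since K sits to the right of W, W = SK⁻¹.
det K = 6, so K⁻¹ = [[1/2, -1/2, 0], [-1/6, -1/6, 0], [-4/3, 8/3, -1]].
W = SK⁻¹ = [[17, -9, 3]] · [[1/2, -1/2, 0], [-1/6, -1/6, 0], [-4/3, 8/3, -1]] = [[6, 1, -3]].

-3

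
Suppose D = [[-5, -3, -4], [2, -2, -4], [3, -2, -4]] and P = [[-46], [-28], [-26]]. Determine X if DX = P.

Left-multiplying both sides by D⁻¹ gives X = D⁻¹P.
D has determinant 4; D⁻¹ = [[0, -1, 1], [-1, 8, -7], [1/2, -19/4, 4]].
X = D⁻¹P = [[0, -1, 1], [-1, 8, -7], [1/2, -19/4, 4]] · [[-46], [-28], [-26]] = [[2], [4], [6]].

X = [[2], [4], [6]]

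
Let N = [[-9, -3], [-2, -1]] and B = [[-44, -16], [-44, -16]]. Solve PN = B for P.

P = [[4, 4], [4, 4]]

Right-multiplying both sides by N⁻¹ gives P = BN⁻¹.
N has determinant 3; N⁻¹ = [[-1/3, 1], [2/3, -3]].
P = BN⁻¹ = [[-44, -16], [-44, -16]] · [[-1/3, 1], [2/3, -3]] = [[4, 4], [4, 4]].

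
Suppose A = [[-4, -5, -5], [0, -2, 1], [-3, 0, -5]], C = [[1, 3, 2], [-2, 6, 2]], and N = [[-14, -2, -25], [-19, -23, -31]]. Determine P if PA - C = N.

PA = N + C = [[-13, 1, -23], [-21, -17, -29]].
A is on the right of P, so right-multiply by A⁻¹: P = (N + C)A⁻¹.
det A = 5; the adjugate gives A⁻¹ = [[2, -5, -3], [-3/5, 1, 4/5], [-6/5, 3, 8/5]].
P = (N + C)A⁻¹ = [[1, -3, 3], [3, 1, 3]].

P = [[1, -3, 3], [3, 1, 3]]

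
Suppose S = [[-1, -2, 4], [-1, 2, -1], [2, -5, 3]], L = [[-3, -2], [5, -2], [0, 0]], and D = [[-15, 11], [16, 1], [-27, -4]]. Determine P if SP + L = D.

P = [[-4, -5], [2, 0], [-3, 2]]

SP = D − L = [[-12, 13], [11, 3], [-27, -4]].
Left-multiplying both sides by S⁻¹ gives P = S⁻¹(D − L).
S has determinant 1; S⁻¹ = [[1, -14, -6], [1, -11, -5], [1, -9, -4]].
P = S⁻¹(D − L) = [[-4, -5], [2, 0], [-3, 2]].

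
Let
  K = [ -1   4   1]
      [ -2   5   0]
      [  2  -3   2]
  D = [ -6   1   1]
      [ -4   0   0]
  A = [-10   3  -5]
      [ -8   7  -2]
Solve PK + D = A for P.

P = [[-4, 3, -1], [-2, 3, 0]]

PK = A − D = [[-4, 2, -6], [-4, 7, -2]].
K is on the right of P, so right-multiply by K⁻¹: P = (A − D)K⁻¹.
K has determinant 2; K⁻¹ = [[5, -11/2, -5/2], [2, -2, -1], [-2, 5/2, 3/2]].
P = (A − D)K⁻¹ = [[-4, 3, -1], [-2, 3, 0]].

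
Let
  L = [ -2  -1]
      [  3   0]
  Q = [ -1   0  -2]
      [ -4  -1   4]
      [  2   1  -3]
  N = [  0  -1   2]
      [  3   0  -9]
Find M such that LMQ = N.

Isolating M: multiply by L⁻¹ from the left and Q⁻¹ from the right, so M = L⁻¹NQ⁻¹.
det L = 3, so L⁻¹ = [[0, 1/3], [-1, -2/3]].
det Q = 5, so Q⁻¹ = [[-1/5, -2/5, -2/5], [-4/5, 7/5, 12/5], [-2/5, 1/5, 1/5]].
L⁻¹N = [[1, 0, -3], [-2, 1, 4]].
M = (L⁻¹N)Q⁻¹ = [[1, -1, -1], [-2, 3, 4]].

M = [[1, -1, -1], [-2, 3, 4]]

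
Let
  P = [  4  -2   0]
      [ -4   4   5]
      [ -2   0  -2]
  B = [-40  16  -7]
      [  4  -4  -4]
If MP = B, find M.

M = [[-6, 1, 6], [2, 0, 2]]

Right-multiplying both sides by P⁻¹ gives M = BP⁻¹.
det P = 4; the adjugate gives P⁻¹ = [[-2, -1, -5/2], [-9/2, -2, -5], [2, 1, 2]].
M = BP⁻¹ = [[-40, 16, -7], [4, -4, -4]] · [[-2, -1, -5/2], [-9/2, -2, -5], [2, 1, 2]] = [[-6, 1, 6], [2, 0, 2]].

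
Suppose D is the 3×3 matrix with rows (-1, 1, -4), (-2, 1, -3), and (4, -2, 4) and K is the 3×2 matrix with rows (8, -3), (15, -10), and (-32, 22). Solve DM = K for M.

D is on the left of M, so left-multiply by D⁻¹: M = D⁻¹K.
D has determinant -2; D⁻¹ = [[1, -2, -1/2], [2, -6, -5/2], [0, -1, -1/2]].
M = D⁻¹K = [[1, -2, -1/2], [2, -6, -5/2], [0, -1, -1/2]] · [[8, -3], [15, -10], [-32, 22]] = [[-6, 6], [6, -1], [1, -1]].

M = [[-6, 6], [6, -1], [1, -1]]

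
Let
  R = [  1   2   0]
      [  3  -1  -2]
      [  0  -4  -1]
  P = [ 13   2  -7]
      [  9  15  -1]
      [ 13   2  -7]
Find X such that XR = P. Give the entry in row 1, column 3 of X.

-1

R is on the right of X, so right-multiply by R⁻¹: X = PR⁻¹.
det R = -1, so R⁻¹ = [[7, -2, 4], [-3, 1, -2], [12, -4, 7]].
X = PR⁻¹ = [[13, 2, -7], [9, 15, -1], [13, 2, -7]] · [[7, -2, 4], [-3, 1, -2], [12, -4, 7]] = [[1, 4, -1], [6, 1, -1], [1, 4, -1]].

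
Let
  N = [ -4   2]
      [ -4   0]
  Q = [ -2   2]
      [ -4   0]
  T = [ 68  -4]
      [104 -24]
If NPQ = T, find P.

Left-multiply by N⁻¹ and right-multiply by Q⁻¹: P = N⁻¹TQ⁻¹.
det N = 8, so N⁻¹ = [[0, -1/4], [1/2, -1/2]].
det Q = 8; the adjugate gives Q⁻¹ = [[0, -1/4], [1/2, -1/4]].
N⁻¹T = [[-26, 6], [-18, 10]].
P = (N⁻¹T)Q⁻¹ = [[3, 5], [5, 2]].

P = [[3, 5], [5, 2]]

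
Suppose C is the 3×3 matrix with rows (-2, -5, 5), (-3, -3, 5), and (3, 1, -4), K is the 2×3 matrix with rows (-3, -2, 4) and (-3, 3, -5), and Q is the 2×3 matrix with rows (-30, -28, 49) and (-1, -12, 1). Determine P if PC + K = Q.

PC = Q − K = [[-27, -26, 45], [2, -15, 6]].
C is on the right of P, so right-multiply by C⁻¹: P = (Q − K)C⁻¹.
det C = 1, so C⁻¹ = [[7, -15, -10], [3, -7, -5], [6, -13, -9]].
P = (Q − K)C⁻¹ = [[3, 2, -5], [5, -3, 1]].

P = [[3, 2, -5], [5, -3, 1]]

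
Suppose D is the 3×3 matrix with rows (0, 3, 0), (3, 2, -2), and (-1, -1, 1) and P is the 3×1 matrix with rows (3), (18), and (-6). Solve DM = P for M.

Left-multiplying both sides by D⁻¹ gives M = D⁻¹P.
D has determinant -3; D⁻¹ = [[0, 1, 2], [1/3, 0, 0], [1/3, 1, 3]].
M = D⁻¹P = [[0, 1, 2], [1/3, 0, 0], [1/3, 1, 3]] · [[3], [18], [-6]] = [[6], [1], [1]].

M = [[6], [1], [1]]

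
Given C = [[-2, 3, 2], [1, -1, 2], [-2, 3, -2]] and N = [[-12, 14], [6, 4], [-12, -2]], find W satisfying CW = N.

Since C multiplies W on the left, W = C⁻¹N.
C has determinant 4; C⁻¹ = [[-1, 3, 2], [-1/2, 2, 3/2], [1/4, 0, -1/4]].
W = C⁻¹N = [[-1, 3, 2], [-1/2, 2, 3/2], [1/4, 0, -1/4]] · [[-12, 14], [6, 4], [-12, -2]] = [[6, -6], [0, -2], [0, 4]].

W = [[6, -6], [0, -2], [0, 4]]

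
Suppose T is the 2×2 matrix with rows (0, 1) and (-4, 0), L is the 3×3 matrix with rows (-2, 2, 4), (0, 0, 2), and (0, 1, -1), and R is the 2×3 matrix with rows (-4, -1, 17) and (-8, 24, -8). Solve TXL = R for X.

X = [[-1, 1, -4], [2, 2, -5]]

Isolating X: multiply by T⁻¹ from the left and L⁻¹ from the right, so X = T⁻¹RL⁻¹.
det T = 4; the adjugate gives T⁻¹ = [[0, -1/4], [1, 0]].
det L = 4, so L⁻¹ = [[-1/2, 3/2, 1], [0, 1/2, 1], [0, 1/2, 0]].
T⁻¹R = [[2, -6, 2], [-4, -1, 17]].
X = (T⁻¹R)L⁻¹ = [[-1, 1, -4], [2, 2, -5]].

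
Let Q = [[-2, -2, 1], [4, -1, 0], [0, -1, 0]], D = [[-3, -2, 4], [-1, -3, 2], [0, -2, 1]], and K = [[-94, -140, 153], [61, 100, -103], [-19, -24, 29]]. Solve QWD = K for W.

Left-multiply by Q⁻¹ and right-multiply by D⁻¹: W = Q⁻¹KD⁻¹.
det Q = -4; the adjugate gives Q⁻¹ = [[0, 1/4, -1/4], [0, 0, -1], [1, 1/2, -5/2]].
det D = 3, so D⁻¹ = [[1/3, -2, 8/3], [1/3, -1, 2/3], [2/3, -2, 7/3]].
Q⁻¹K = [[20, 31, -33], [19, 24, -29], [-16, -30, 29]].
W = (Q⁻¹K)D⁻¹ = [[-5, -5, -3], [-5, -4, -1], [4, 4, 5]].

W = [[-5, -5, -3], [-5, -4, -1], [4, 4, 5]]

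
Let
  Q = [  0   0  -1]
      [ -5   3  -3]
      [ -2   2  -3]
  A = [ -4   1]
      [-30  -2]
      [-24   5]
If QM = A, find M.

M = [[0, 4], [-6, 5], [4, -1]]

Since Q multiplies M on the left, M = Q⁻¹A.
det Q = 4, so Q⁻¹ = [[-3/4, -1/2, 3/4], [-9/4, -1/2, 5/4], [-1, 0, 0]].
M = Q⁻¹A = [[-3/4, -1/2, 3/4], [-9/4, -1/2, 5/4], [-1, 0, 0]] · [[-4, 1], [-30, -2], [-24, 5]] = [[0, 4], [-6, 5], [4, -1]].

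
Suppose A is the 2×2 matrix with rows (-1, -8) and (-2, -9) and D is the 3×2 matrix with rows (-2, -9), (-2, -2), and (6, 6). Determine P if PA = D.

A is on the right of P, so right-multiply by A⁻¹: P = DA⁻¹.
det A = -7, so A⁻¹ = [[9/7, -8/7], [-2/7, 1/7]].
P = DA⁻¹ = [[-2, -9], [-2, -2], [6, 6]] · [[9/7, -8/7], [-2/7, 1/7]] = [[0, 1], [-2, 2], [6, -6]].

P = [[0, 1], [-2, 2], [6, -6]]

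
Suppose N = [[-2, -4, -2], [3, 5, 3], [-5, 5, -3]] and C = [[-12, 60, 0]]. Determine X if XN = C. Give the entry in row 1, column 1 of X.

Right-multiplying both sides by N⁻¹ gives X = CN⁻¹.
N has determinant 4; N⁻¹ = [[-15/2, -11/2, -1/2], [-3/2, -1, 0], [10, 15/2, 1/2]].
X = CN⁻¹ = [[-12, 60, 0]] · [[-15/2, -11/2, -1/2], [-3/2, -1, 0], [10, 15/2, 1/2]] = [[0, 6, 6]].

0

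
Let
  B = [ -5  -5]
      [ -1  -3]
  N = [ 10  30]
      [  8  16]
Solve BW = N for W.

W = [[1, -1], [-3, -5]]

B is on the left of W, so left-multiply by B⁻¹: W = B⁻¹N.
det B = 10; the adjugate gives B⁻¹ = [[-3/10, 1/2], [1/10, -1/2]].
W = B⁻¹N = [[-3/10, 1/2], [1/10, -1/2]] · [[10, 30], [8, 16]] = [[1, -1], [-3, -5]].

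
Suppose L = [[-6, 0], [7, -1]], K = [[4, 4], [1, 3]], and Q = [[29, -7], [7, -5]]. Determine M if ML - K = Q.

M = [[-2, 3], [1, 2]]

ML = Q + K = [[33, -3], [8, -2]].
Since L sits to the right of M, M = (Q + K)L⁻¹.
det L = 6, so L⁻¹ = [[-1/6, 0], [-7/6, -1]].
M = (Q + K)L⁻¹ = [[-2, 3], [1, 2]].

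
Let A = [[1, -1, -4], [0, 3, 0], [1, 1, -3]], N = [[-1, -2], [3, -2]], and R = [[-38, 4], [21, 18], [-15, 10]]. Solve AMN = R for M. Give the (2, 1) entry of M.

-4

Left-multiply by A⁻¹ and right-multiply by N⁻¹: M = A⁻¹RN⁻¹.
A has determinant 3; A⁻¹ = [[-3, -7/3, 4], [0, 1/3, 0], [-1, -2/3, 1]].
det N = 8; the adjugate gives N⁻¹ = [[-1/4, 1/4], [-3/8, -1/8]].
A⁻¹R = [[5, -14], [7, 6], [9, -6]].
M = (A⁻¹R)N⁻¹ = [[4, 3], [-4, 1], [0, 3]].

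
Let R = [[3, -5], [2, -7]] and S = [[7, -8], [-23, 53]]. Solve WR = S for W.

W = [[3, -1], [-5, -4]]

Right-multiplying both sides by R⁻¹ gives W = SR⁻¹.
R has determinant -11; R⁻¹ = [[7/11, -5/11], [2/11, -3/11]].
W = SR⁻¹ = [[7, -8], [-23, 53]] · [[7/11, -5/11], [2/11, -3/11]] = [[3, -1], [-5, -4]].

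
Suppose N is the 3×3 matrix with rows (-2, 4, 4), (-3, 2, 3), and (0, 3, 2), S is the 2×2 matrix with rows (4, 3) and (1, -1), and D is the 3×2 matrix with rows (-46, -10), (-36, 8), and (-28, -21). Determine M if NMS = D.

Isolating M: multiply by N⁻¹ from the left and S⁻¹ from the right, so M = N⁻¹DS⁻¹.
det N = -2; the adjugate gives N⁻¹ = [[5/2, -2, -2], [-3, 2, 3], [9/2, -3, -4]].
S has determinant -7; S⁻¹ = [[1/7, 3/7], [1/7, -4/7]].
N⁻¹D = [[13, 1], [-18, -17], [13, 15]].
M = (N⁻¹D)S⁻¹ = [[2, 5], [-5, 2], [4, -3]].

M = [[2, 5], [-5, 2], [4, -3]]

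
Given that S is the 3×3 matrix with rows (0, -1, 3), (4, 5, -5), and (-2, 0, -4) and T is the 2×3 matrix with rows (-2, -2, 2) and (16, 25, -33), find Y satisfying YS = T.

Y = [[2, 0, 1], [0, 5, 2]]

Since S sits to the right of Y, Y = TS⁻¹.
S has determinant 4; S⁻¹ = [[-5, -1, -5/2], [13/2, 3/2, 3], [5/2, 1/2, 1]].
Y = TS⁻¹ = [[-2, -2, 2], [16, 25, -33]] · [[-5, -1, -5/2], [13/2, 3/2, 3], [5/2, 1/2, 1]] = [[2, 0, 1], [0, 5, 2]].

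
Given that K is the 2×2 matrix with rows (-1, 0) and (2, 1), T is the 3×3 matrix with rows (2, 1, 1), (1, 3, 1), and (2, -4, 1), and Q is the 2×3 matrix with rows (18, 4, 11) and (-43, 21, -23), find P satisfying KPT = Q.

P = [[-4, -4, -3], [-2, 5, -4]]

Isolating P: multiply by K⁻¹ from the left and T⁻¹ from the right, so P = K⁻¹QT⁻¹.
det K = -1, so K⁻¹ = [[-1, 0], [2, 1]].
det T = 5; the adjugate gives T⁻¹ = [[7/5, -1, -2/5], [1/5, 0, -1/5], [-2, 2, 1]].
K⁻¹Q = [[-18, -4, -11], [-7, 29, -1]].
P = (K⁻¹Q)T⁻¹ = [[-4, -4, -3], [-2, 5, -4]].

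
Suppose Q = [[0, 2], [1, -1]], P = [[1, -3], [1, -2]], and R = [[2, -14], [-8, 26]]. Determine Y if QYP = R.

Y = [[-5, -2], [5, -4]]

Left-multiply by Q⁻¹ and right-multiply by P⁻¹: Y = Q⁻¹RP⁻¹.
det Q = -2, so Q⁻¹ = [[1/2, 1], [1/2, 0]].
P has determinant 1; P⁻¹ = [[-2, 3], [-1, 1]].
Q⁻¹R = [[-7, 19], [1, -7]].
Y = (Q⁻¹R)P⁻¹ = [[-5, -2], [5, -4]].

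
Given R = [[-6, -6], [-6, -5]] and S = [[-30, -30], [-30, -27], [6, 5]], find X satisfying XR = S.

Since R sits to the right of X, X = SR⁻¹.
det R = -6; the adjugate gives R⁻¹ = [[5/6, -1], [-1, 1]].
X = SR⁻¹ = [[-30, -30], [-30, -27], [6, 5]] · [[5/6, -1], [-1, 1]] = [[5, 0], [2, 3], [0, -1]].

X = [[5, 0], [2, 3], [0, -1]]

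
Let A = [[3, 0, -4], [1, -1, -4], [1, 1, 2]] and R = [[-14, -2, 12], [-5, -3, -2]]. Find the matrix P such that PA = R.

A is on the right of P, so right-multiply by A⁻¹: P = RA⁻¹.
A has determinant -2; A⁻¹ = [[-1, 2, 2], [3, -5, -4], [-1, 3/2, 3/2]].
P = RA⁻¹ = [[-14, -2, 12], [-5, -3, -2]] · [[-1, 2, 2], [3, -5, -4], [-1, 3/2, 3/2]] = [[-4, 0, -2], [-2, 2, -1]].

P = [[-4, 0, -2], [-2, 2, -1]]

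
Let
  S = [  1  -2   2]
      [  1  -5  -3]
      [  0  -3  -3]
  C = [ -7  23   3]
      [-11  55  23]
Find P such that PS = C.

Since S sits to the right of P, P = CS⁻¹.
det S = -6, so S⁻¹ = [[-1, 2, -8/3], [-1/2, 1/2, -5/6], [1/2, -1/2, 1/2]].
P = CS⁻¹ = [[-7, 23, 3], [-11, 55, 23]] · [[-1, 2, -8/3], [-1/2, 1/2, -5/6], [1/2, -1/2, 1/2]] = [[-3, -4, 1], [-5, -6, -5]].

P = [[-3, -4, 1], [-5, -6, -5]]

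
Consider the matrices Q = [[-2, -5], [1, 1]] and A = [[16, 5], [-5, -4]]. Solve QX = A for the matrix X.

Since Q multiplies X on the left, X = Q⁻¹A.
Q has determinant 3; Q⁻¹ = [[1/3, 5/3], [-1/3, -2/3]].
X = Q⁻¹A = [[1/3, 5/3], [-1/3, -2/3]] · [[16, 5], [-5, -4]] = [[-3, -5], [-2, 1]].

X = [[-3, -5], [-2, 1]]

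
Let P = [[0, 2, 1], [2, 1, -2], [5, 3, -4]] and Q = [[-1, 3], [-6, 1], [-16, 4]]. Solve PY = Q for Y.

Y = [[-4, 1], [0, 1], [-1, 1]]

Left-multiplying both sides by P⁻¹ gives Y = P⁻¹Q.
det P = -3; the adjugate gives P⁻¹ = [[-2/3, -11/3, 5/3], [2/3, 5/3, -2/3], [-1/3, -10/3, 4/3]].
Y = P⁻¹Q = [[-2/3, -11/3, 5/3], [2/3, 5/3, -2/3], [-1/3, -10/3, 4/3]] · [[-1, 3], [-6, 1], [-16, 4]] = [[-4, 1], [0, 1], [-1, 1]].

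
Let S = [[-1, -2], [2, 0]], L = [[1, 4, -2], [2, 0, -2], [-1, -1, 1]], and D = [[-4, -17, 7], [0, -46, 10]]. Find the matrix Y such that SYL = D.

Y = S⁻¹DL⁻¹ (apply S⁻¹ on the left and L⁻¹ on the right).
S has determinant 4; S⁻¹ = [[0, 1/2], [-1/2, -1/4]].
det L = 2; the adjugate gives L⁻¹ = [[-1, -1, -4], [0, -1/2, -1], [-1, -3/2, -4]].
S⁻¹D = [[0, -23, 5], [2, 20, -6]].
Y = (S⁻¹D)L⁻¹ = [[-5, 4, 3], [4, -3, -4]].

Y = [[-5, 4, 3], [4, -3, -4]]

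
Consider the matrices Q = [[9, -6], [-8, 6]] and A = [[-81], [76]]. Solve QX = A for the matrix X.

X = [[-5], [6]]

Q is on the left of X, so left-multiply by Q⁻¹: X = Q⁻¹A.
det Q = 6; the adjugate gives Q⁻¹ = [[1, 1], [4/3, 3/2]].
X = Q⁻¹A = [[1, 1], [4/3, 3/2]] · [[-81], [76]] = [[-5], [6]].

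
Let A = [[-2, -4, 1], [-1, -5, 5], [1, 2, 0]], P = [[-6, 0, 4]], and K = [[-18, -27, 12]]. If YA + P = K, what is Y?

YA = K − P = [[-12, -27, 8]].
Right-multiplying both sides by A⁻¹ gives Y = (K − P)A⁻¹.
det A = 3; the adjugate gives A⁻¹ = [[-10/3, 2/3, -5], [5/3, -1/3, 3], [1, 0, 2]].
Y = (K − P)A⁻¹ = [[3, 1, -5]].

Y = [[3, 1, -5]]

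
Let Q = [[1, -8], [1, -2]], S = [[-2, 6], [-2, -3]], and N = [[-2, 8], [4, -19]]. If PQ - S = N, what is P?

P = [[-1, -3], [3, -1]]

PQ = N + S = [[-4, 14], [2, -22]].
Q is on the right of P, so right-multiply by Q⁻¹: P = (N + S)Q⁻¹.
det Q = 6; the adjugate gives Q⁻¹ = [[-1/3, 4/3], [-1/6, 1/6]].
P = (N + S)Q⁻¹ = [[-1, -3], [3, -1]].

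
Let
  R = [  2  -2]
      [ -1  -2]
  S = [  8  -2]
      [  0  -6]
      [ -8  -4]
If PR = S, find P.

P = [[3, -2], [1, 2], [-2, 4]]

R is on the right of P, so right-multiply by R⁻¹: P = SR⁻¹.
det R = -6, so R⁻¹ = [[1/3, -1/3], [-1/6, -1/3]].
P = SR⁻¹ = [[8, -2], [0, -6], [-8, -4]] · [[1/3, -1/3], [-1/6, -1/3]] = [[3, -2], [1, 2], [-2, 4]].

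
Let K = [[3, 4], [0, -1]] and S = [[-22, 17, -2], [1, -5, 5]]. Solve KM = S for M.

K is on the left of M, so left-multiply by K⁻¹: M = K⁻¹S.
det K = -3, so K⁻¹ = [[1/3, 4/3], [0, -1]].
M = K⁻¹S = [[1/3, 4/3], [0, -1]] · [[-22, 17, -2], [1, -5, 5]] = [[-6, -1, 6], [-1, 5, -5]].

M = [[-6, -1, 6], [-1, 5, -5]]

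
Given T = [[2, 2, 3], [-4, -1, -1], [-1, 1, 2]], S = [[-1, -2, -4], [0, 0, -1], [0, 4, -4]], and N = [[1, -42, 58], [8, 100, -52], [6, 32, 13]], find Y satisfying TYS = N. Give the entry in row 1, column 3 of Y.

Y = T⁻¹NS⁻¹ (apply T⁻¹ on the left and S⁻¹ on the right).
det T = 1, so T⁻¹ = [[-1, -1, 1], [9, 7, -10], [-5, -4, 6]].
S has determinant -4; S⁻¹ = [[-1, 6, -1/2], [0, -1, 1/4], [0, -1, 0]].
T⁻¹N = [[-3, -26, 7], [5, 2, 28], [-1, 2, -4]].
Y = (T⁻¹N)S⁻¹ = [[3, 1, -5], [-5, 0, -2], [1, -4, 1]].

-5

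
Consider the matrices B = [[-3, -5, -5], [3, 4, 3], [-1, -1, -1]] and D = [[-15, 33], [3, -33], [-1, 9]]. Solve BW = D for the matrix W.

B is on the left of W, so left-multiply by B⁻¹: W = B⁻¹D.
B has determinant -2; B⁻¹ = [[1/2, 0, -5/2], [0, 1, 3], [-1/2, -1, -3/2]].
W = B⁻¹D = [[1/2, 0, -5/2], [0, 1, 3], [-1/2, -1, -3/2]] · [[-15, 33], [3, -33], [-1, 9]] = [[-5, -6], [0, -6], [6, 3]].

W = [[-5, -6], [0, -6], [6, 3]]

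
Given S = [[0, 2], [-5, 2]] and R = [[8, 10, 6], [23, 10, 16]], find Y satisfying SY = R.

Left-multiplying both sides by S⁻¹ gives Y = S⁻¹R.
S has determinant 10; S⁻¹ = [[1/5, -1/5], [1/2, 0]].
Y = S⁻¹R = [[1/5, -1/5], [1/2, 0]] · [[8, 10, 6], [23, 10, 16]] = [[-3, 0, -2], [4, 5, 3]].

Y = [[-3, 0, -2], [4, 5, 3]]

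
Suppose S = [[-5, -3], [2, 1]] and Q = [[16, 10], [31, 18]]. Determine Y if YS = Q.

Right-multiplying both sides by S⁻¹ gives Y = QS⁻¹.
S has determinant 1; S⁻¹ = [[1, 3], [-2, -5]].
Y = QS⁻¹ = [[16, 10], [31, 18]] · [[1, 3], [-2, -5]] = [[-4, -2], [-5, 3]].

Y = [[-4, -2], [-5, 3]]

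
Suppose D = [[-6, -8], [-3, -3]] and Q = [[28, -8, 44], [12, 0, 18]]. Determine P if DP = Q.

P = [[-2, -4, -2], [-2, 4, -4]]

Left-multiplying both sides by D⁻¹ gives P = D⁻¹Q.
det D = -6, so D⁻¹ = [[1/2, -4/3], [-1/2, 1]].
P = D⁻¹Q = [[1/2, -4/3], [-1/2, 1]] · [[28, -8, 44], [12, 0, 18]] = [[-2, -4, -2], [-2, 4, -4]].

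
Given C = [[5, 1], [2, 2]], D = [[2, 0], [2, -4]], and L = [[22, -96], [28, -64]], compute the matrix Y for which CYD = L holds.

Y = C⁻¹LD⁻¹ (apply C⁻¹ on the left and D⁻¹ on the right).
C has determinant 8; C⁻¹ = [[1/4, -1/8], [-1/4, 5/8]].
det D = -8; the adjugate gives D⁻¹ = [[1/2, 0], [1/4, -1/4]].
C⁻¹L = [[2, -16], [12, -16]].
Y = (C⁻¹L)D⁻¹ = [[-3, 4], [2, 4]].

Y = [[-3, 4], [2, 4]]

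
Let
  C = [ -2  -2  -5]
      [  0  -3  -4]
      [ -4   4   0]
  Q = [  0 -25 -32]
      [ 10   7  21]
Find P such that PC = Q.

P = [[4, 3, -2], [-5, 1, 0]]

Right-multiplying both sides by C⁻¹ gives P = QC⁻¹.
det C = -4; the adjugate gives C⁻¹ = [[-4, 5, 7/4], [-4, 5, 2], [3, -4, -3/2]].
P = QC⁻¹ = [[0, -25, -32], [10, 7, 21]] · [[-4, 5, 7/4], [-4, 5, 2], [3, -4, -3/2]] = [[4, 3, -2], [-5, 1, 0]].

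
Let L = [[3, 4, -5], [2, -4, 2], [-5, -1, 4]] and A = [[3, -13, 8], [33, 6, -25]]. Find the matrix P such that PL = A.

Since L sits to the right of P, P = AL⁻¹.
det L = -4, so L⁻¹ = [[7/2, 11/4, 3], [9/2, 13/4, 4], [11/2, 17/4, 5]].
P = AL⁻¹ = [[3, -13, 8], [33, 6, -25]] · [[7/2, 11/4, 3], [9/2, 13/4, 4], [11/2, 17/4, 5]] = [[-4, 0, -3], [5, 4, -2]].

P = [[-4, 0, -3], [5, 4, -2]]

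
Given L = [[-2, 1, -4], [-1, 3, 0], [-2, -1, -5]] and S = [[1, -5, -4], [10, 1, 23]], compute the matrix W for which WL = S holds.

W = [[6, -5, -4], [-2, 0, -3]]

Right-multiplying both sides by L⁻¹ gives W = SL⁻¹.
det L = -3, so L⁻¹ = [[5, -3, -4], [5/3, -2/3, -4/3], [-7/3, 4/3, 5/3]].
W = SL⁻¹ = [[1, -5, -4], [10, 1, 23]] · [[5, -3, -4], [5/3, -2/3, -4/3], [-7/3, 4/3, 5/3]] = [[6, -5, -4], [-2, 0, -3]].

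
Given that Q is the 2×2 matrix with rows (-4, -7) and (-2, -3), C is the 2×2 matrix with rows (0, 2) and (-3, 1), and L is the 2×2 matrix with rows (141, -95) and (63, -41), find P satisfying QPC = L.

Isolating P: multiply by Q⁻¹ from the left and C⁻¹ from the right, so P = Q⁻¹LC⁻¹.
det Q = -2, so Q⁻¹ = [[3/2, -7/2], [-1, 2]].
det C = 6, so C⁻¹ = [[1/6, -1/3], [1/2, 0]].
Q⁻¹L = [[-9, 1], [-15, 13]].
P = (Q⁻¹L)C⁻¹ = [[-1, 3], [4, 5]].

P = [[-1, 3], [4, 5]]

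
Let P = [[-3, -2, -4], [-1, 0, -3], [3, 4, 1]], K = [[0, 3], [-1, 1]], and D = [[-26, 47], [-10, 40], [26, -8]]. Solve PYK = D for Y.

Y = P⁻¹DK⁻¹ (apply P⁻¹ on the left and K⁻¹ on the right).
det P = -4; the adjugate gives P⁻¹ = [[-3, 7/2, -3/2], [2, -9/4, 5/4], [1, -3/2, 1/2]].
det K = 3, so K⁻¹ = [[1/3, -1], [1/3, 0]].
P⁻¹D = [[4, 11], [3, -6], [2, -17]].
Y = (P⁻¹D)K⁻¹ = [[5, -4], [-1, -3], [-5, -2]].

Y = [[5, -4], [-1, -3], [-5, -2]]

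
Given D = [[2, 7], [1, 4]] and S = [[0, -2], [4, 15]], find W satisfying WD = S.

W = [[2, -4], [1, 2]]

Since D sits to the right of W, W = SD⁻¹.
det D = 1; the adjugate gives D⁻¹ = [[4, -7], [-1, 2]].
W = SD⁻¹ = [[0, -2], [4, 15]] · [[4, -7], [-1, 2]] = [[2, -4], [1, 2]].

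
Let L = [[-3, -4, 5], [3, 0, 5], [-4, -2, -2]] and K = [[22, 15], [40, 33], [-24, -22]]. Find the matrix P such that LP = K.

Left-multiplying both sides by L⁻¹ gives P = L⁻¹K.
det L = -4; the adjugate gives L⁻¹ = [[-5/2, 9/2, 5], [7/2, -13/2, -15/2], [3/2, -5/2, -3]].
P = L⁻¹K = [[-5/2, 9/2, 5], [7/2, -13/2, -15/2], [3/2, -5/2, -3]] · [[22, 15], [40, 33], [-24, -22]] = [[5, 1], [-3, 3], [5, 6]].

P = [[5, 1], [-3, 3], [5, 6]]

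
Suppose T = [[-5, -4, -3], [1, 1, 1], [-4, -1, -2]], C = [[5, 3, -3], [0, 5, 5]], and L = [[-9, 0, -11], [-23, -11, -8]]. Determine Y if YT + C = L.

Y = [[-1, -3, 4], [4, 1, 1]]

YT = L − C = [[-14, -3, -8], [-23, -16, -13]].
Right-multiplying both sides by T⁻¹ gives Y = (L − C)T⁻¹.
det T = 4, so T⁻¹ = [[-1/4, -5/4, -1/4], [-1/2, -1/2, 1/2], [3/4, 11/4, -1/4]].
Y = (L − C)T⁻¹ = [[-1, -3, 4], [4, 1, 1]].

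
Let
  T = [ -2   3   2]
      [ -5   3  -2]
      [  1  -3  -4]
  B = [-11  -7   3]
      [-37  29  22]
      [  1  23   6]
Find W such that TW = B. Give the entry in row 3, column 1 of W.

Left-multiplying both sides by T⁻¹ gives W = T⁻¹B.
det T = -6, so T⁻¹ = [[3, -1, 2], [11/3, -1, 7/3], [-2, 1/2, -3/2]].
W = T⁻¹B = [[3, -1, 2], [11/3, -1, 7/3], [-2, 1/2, -3/2]] · [[-11, -7, 3], [-37, 29, 22], [1, 23, 6]] = [[6, -4, -1], [-1, -1, 3], [2, -6, -4]].

2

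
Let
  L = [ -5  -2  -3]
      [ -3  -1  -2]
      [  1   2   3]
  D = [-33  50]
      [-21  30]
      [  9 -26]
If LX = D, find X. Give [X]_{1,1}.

6

Left-multiplying both sides by L⁻¹ gives X = L⁻¹D.
det L = -4; the adjugate gives L⁻¹ = [[-1/4, 0, -1/4], [-7/4, 3, 1/4], [5/4, -2, 1/4]].
X = L⁻¹D = [[-1/4, 0, -1/4], [-7/4, 3, 1/4], [5/4, -2, 1/4]] · [[-33, 50], [-21, 30], [9, -26]] = [[6, -6], [-3, -4], [3, -4]].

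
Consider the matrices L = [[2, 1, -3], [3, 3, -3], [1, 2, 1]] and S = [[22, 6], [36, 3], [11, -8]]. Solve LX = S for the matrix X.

X = [[4, -5], [5, 1], [-3, -5]]

L is on the left of X, so left-multiply by L⁻¹: X = L⁻¹S.
det L = 3; the adjugate gives L⁻¹ = [[3, -7/3, 2], [-2, 5/3, -1], [1, -1, 1]].
X = L⁻¹S = [[3, -7/3, 2], [-2, 5/3, -1], [1, -1, 1]] · [[22, 6], [36, 3], [11, -8]] = [[4, -5], [5, 1], [-3, -5]].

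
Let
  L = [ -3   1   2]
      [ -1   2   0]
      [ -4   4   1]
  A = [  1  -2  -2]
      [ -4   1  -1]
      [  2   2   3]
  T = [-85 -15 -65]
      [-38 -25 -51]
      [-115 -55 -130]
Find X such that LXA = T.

X = L⁻¹TA⁻¹ (apply L⁻¹ on the left and A⁻¹ on the right).
det L = 3, so L⁻¹ = [[2/3, 7/3, -4/3], [1/3, 5/3, -2/3], [4/3, 8/3, -5/3]].
A has determinant 5; A⁻¹ = [[1, 2/5, 4/5], [2, 7/5, 9/5], [-2, -6/5, -7/5]].
L⁻¹T = [[8, 5, 11], [-15, -10, -20], [-23, 5, -6]].
X = (L⁻¹T)A⁻¹ = [[-4, -3, 0], [5, 4, -2], [-1, 5, -1]].

X = [[-4, -3, 0], [5, 4, -2], [-1, 5, -1]]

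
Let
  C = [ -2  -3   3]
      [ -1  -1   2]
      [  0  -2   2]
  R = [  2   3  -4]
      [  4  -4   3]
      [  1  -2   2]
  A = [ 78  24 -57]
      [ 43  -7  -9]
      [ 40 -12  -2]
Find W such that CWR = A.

Isolating W: multiply by C⁻¹ from the left and R⁻¹ from the right, so W = C⁻¹AR⁻¹.
det C = -4, so C⁻¹ = [[-1/2, 0, 3/4], [-1/2, 1, -1/4], [-1/2, 1, 1/4]].
R has determinant -3; R⁻¹ = [[2/3, -2/3, 7/3], [5/3, -8/3, 22/3], [4/3, -7/3, 20/3]].
C⁻¹A = [[-9, -21, 27], [-6, -16, 20], [14, -22, 19]].
W = (C⁻¹A)R⁻¹ = [[-5, -1, 5], [-4, 0, 2], [-2, 5, -2]].

W = [[-5, -1, 5], [-4, 0, 2], [-2, 5, -2]]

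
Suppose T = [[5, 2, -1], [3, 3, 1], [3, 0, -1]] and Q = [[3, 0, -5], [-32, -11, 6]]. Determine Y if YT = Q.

Y = [[6, -4, -5], [-4, -1, -3]]

Since T sits to the right of Y, Y = QT⁻¹.
det T = 6, so T⁻¹ = [[-1/2, 1/3, 5/6], [1, -1/3, -4/3], [-3/2, 1, 3/2]].
Y = QT⁻¹ = [[3, 0, -5], [-32, -11, 6]] · [[-1/2, 1/3, 5/6], [1, -1/3, -4/3], [-3/2, 1, 3/2]] = [[6, -4, -5], [-4, -1, -3]].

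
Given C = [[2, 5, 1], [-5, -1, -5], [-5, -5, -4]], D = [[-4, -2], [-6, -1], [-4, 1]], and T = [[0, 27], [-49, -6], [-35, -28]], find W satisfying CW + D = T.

CW = T − D = [[4, 29], [-43, -5], [-31, -29]].
Left-multiplying both sides by C⁻¹ gives W = C⁻¹(T − D).
C has determinant 3; C⁻¹ = [[-7, 5, -8], [5/3, -1, 5/3], [20/3, -5, 23/3]].
W = C⁻¹(T − D) = [[5, 4], [-2, 5], [4, -4]].

W = [[5, 4], [-2, 5], [4, -4]]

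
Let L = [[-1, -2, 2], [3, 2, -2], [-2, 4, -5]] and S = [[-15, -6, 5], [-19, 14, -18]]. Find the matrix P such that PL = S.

P = [[1, -4, 1], [-4, -5, 4]]

Since L sits to the right of P, P = SL⁻¹.
det L = -4; the adjugate gives L⁻¹ = [[1/2, 1/2, 0], [-19/4, -9/4, -1], [-4, -2, -1]].
P = SL⁻¹ = [[-15, -6, 5], [-19, 14, -18]] · [[1/2, 1/2, 0], [-19/4, -9/4, -1], [-4, -2, -1]] = [[1, -4, 1], [-4, -5, 4]].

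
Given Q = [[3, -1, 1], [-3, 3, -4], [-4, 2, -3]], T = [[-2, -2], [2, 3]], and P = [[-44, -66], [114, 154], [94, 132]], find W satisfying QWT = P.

W = [[-2, -5], [-1, 3], [5, -4]]

Isolating W: multiply by Q⁻¹ from the left and T⁻¹ from the right, so W = Q⁻¹PT⁻¹.
det Q = -4; the adjugate gives Q⁻¹ = [[1/4, 1/4, -1/4], [-7/4, 5/4, -9/4], [-3/2, 1/2, -3/2]].
det T = -2; the adjugate gives T⁻¹ = [[-3/2, -1], [1, 1]].
Q⁻¹P = [[-6, -11], [8, 11], [-18, -22]].
W = (Q⁻¹P)T⁻¹ = [[-2, -5], [-1, 3], [5, -4]].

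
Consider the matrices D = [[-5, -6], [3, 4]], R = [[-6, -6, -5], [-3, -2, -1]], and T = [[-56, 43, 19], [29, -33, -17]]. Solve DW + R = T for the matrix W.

DW = T − R = [[-50, 49, 24], [32, -31, -16]].
D is on the left of W, so left-multiply by D⁻¹: W = D⁻¹(T − R).
det D = -2, so D⁻¹ = [[-2, -3], [3/2, 5/2]].
W = D⁻¹(T − R) = [[4, -5, 0], [5, -4, -4]].

W = [[4, -5, 0], [5, -4, -4]]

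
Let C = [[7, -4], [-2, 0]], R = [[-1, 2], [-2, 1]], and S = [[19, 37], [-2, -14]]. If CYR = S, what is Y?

Y = C⁻¹SR⁻¹ (apply C⁻¹ on the left and R⁻¹ on the right).
C has determinant -8; C⁻¹ = [[0, -1/2], [-1/4, -7/8]].
det R = 3, so R⁻¹ = [[1/3, -2/3], [2/3, -1/3]].
C⁻¹S = [[1, 7], [-3, 3]].
Y = (C⁻¹S)R⁻¹ = [[5, -3], [1, 1]].

Y = [[5, -3], [1, 1]]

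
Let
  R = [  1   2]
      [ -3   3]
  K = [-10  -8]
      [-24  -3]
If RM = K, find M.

Left-multiplying both sides by R⁻¹ gives M = R⁻¹K.
det R = 9, so R⁻¹ = [[1/3, -2/9], [1/3, 1/9]].
M = R⁻¹K = [[1/3, -2/9], [1/3, 1/9]] · [[-10, -8], [-24, -3]] = [[2, -2], [-6, -3]].

M = [[2, -2], [-6, -3]]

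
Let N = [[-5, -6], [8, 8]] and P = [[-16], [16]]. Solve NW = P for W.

Since N multiplies W on the left, W = N⁻¹P.
det N = 8, so N⁻¹ = [[1, 3/4], [-1, -5/8]].
W = N⁻¹P = [[1, 3/4], [-1, -5/8]] · [[-16], [16]] = [[-4], [6]].

W = [[-4], [6]]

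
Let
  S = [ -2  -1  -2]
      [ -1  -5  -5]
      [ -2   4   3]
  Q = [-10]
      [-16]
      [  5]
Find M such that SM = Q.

S is on the left of M, so left-multiply by S⁻¹: M = S⁻¹Q.
S has determinant 5; S⁻¹ = [[1, -1, -1], [13/5, -2, -8/5], [-14/5, 2, 9/5]].
M = S⁻¹Q = [[1, -1, -1], [13/5, -2, -8/5], [-14/5, 2, 9/5]] · [[-10], [-16], [5]] = [[1], [-2], [5]].

M = [[1], [-2], [5]]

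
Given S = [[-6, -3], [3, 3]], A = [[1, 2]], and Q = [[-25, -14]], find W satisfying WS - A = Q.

WS = Q + A = [[-24, -12]].
Right-multiplying both sides by S⁻¹ gives W = (Q + A)S⁻¹.
det S = -9, so S⁻¹ = [[-1/3, -1/3], [1/3, 2/3]].
W = (Q + A)S⁻¹ = [[4, 0]].

W = [[4, 0]]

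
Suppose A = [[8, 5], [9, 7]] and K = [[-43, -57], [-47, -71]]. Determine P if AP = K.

P = [[-6, -4], [1, -5]]

Since A multiplies P on the left, P = A⁻¹K.
det A = 11, so A⁻¹ = [[7/11, -5/11], [-9/11, 8/11]].
P = A⁻¹K = [[7/11, -5/11], [-9/11, 8/11]] · [[-43, -57], [-47, -71]] = [[-6, -4], [1, -5]].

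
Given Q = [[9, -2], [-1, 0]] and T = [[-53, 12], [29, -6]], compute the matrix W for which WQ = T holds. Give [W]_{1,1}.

Since Q sits to the right of W, W = TQ⁻¹.
det Q = -2, so Q⁻¹ = [[0, -1], [-1/2, -9/2]].
W = TQ⁻¹ = [[-53, 12], [29, -6]] · [[0, -1], [-1/2, -9/2]] = [[-6, -1], [3, -2]].

-6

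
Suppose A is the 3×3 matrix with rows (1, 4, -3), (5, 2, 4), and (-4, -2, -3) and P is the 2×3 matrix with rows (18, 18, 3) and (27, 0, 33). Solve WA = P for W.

W = [[3, 3, 0], [-3, 6, 0]]

Since A sits to the right of W, W = PA⁻¹.
det A = 4; the adjugate gives A⁻¹ = [[1/2, 9/2, 11/2], [-1/4, -15/4, -19/4], [-1/2, -7/2, -9/2]].
W = PA⁻¹ = [[18, 18, 3], [27, 0, 33]] · [[1/2, 9/2, 11/2], [-1/4, -15/4, -19/4], [-1/2, -7/2, -9/2]] = [[3, 3, 0], [-3, 6, 0]].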